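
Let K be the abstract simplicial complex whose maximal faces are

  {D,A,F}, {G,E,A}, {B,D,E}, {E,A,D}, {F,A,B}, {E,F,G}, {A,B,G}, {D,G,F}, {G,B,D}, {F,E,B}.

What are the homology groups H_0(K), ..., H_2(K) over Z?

Order the vertices as A < B < D < E < F < G. Listing each simplex with vertices in this order, K has dimension 2 with simplices:

  0-simplices (6): A, B, D, E, F, G
  1-simplices (15): AB, AD, AE, AF, AG, BD, BE, BF, BG, DE, DF, DG, EF, EG, FG
  2-simplices (10): ABF, ABG, ADE, ADF, AEG, BDE, BDG, BEF, DFG, EFG

giving chain groups C_0 ≅ Z^6, C_1 ≅ Z^15, C_2 ≅ Z^10.

Boundary ∂_1: C_1 → C_0 maps an edge to its endpoints' difference, ∂[p,q] = q − p.
This gives a 6×15 integer matrix of rank 5; reducing to Smith normal form yields diagonal entries (1,1,1,1,1).

Boundary ∂_2: C_2 → C_1 maps a triangle to the signed sum of its edges. For instance
  ∂ADE = DE − AE + AD,
  ∂AEG = EG − AG + AE.
This gives a 15×10 integer matrix of rank 10; reducing to Smith normal form yields diagonal entries (1,1,1,1,1,1,1,1,1,2).

Now H_k = ker ∂_k / im ∂_{k+1}, so:

  H_0: rank C_0 − rank ∂_1 = 6 − 5 = 1, and the invariant factors of ∂_1 are all 1, so H_0 = Z.
  H_1: rank ker ∂_1 − rank ∂_2 = (15 − 5) − 10 = 0, and ∂_2 has invariant factor 2 > 1, so H_1 = Z/2.
  H_2: rank ker ∂_2 − rank ∂_3 = (10 − 10) − 0 = 0, and there is no ∂_3, so H_2 = 0.

(K is a triangulation of the real projective plane RP^2.)

H_0 ≅ Z,  H_1 ≅ Z/2,  H_2 = 0.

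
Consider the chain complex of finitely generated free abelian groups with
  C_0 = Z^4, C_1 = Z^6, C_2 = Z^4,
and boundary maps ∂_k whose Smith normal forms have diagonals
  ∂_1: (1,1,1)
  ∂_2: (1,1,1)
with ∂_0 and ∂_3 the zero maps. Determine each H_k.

H_0 = Z,  H_1 = 0,  H_2 = Z.

H_0: b_0 = 4 − 0 − 3 = 1; torsion from ∂_1 factors > 1: none. So H_0 = Z.
H_1: b_1 = 6 − 3 − 3 = 0; torsion from ∂_2 factors > 1: none. So H_1 = 0.
H_2: b_2 = 4 − 3 − 0 = 1; torsion from ∂_3 factors > 1: none. So H_2 = Z.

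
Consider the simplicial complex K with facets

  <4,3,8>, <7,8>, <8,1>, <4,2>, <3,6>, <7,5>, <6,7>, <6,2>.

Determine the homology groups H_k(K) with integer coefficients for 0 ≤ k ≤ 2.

Order the vertices as 1 < 2 < 3 < 4 < 5 < 6 < 7 < 8. Listing each simplex with vertices in this order, K has dimension 2 with simplices:

  0-simplices (8): [1], [2], [3], [4], [5], [6], [7], [8]
  1-simplices (10): [1,8], [2,4], [2,6], [3,4], [3,6], [3,8], [4,8], [5,7], [6,7], [7,8]
  2-simplices (1): [3,4,8]

Hence C_0 ≅ Z^8, C_1 ≅ Z^10, C_2 ≅ Z^1.

∂_1: C_1 → C_0 is given by ∂[p,q] = [q] − [p]. For instance
  ∂[1,8] = [8] − [1].
The 8×10 boundary matrix has rank 7 and Smith normal form diag(1,1,1,1,1,1,1).

The boundary map ∂_2: C_2 → C_1 maps a triangle to the signed sum of its edges. For instance
  ∂[3,4,8] = [4,8] − [3,8] + [3,4].
The resulting 10×1 matrix has rank 1, and its Smith normal form has invariant factors (1).

Now H_k = ker ∂_k / im ∂_{k+1}, so:

  H_0: rank C_0 − rank ∂_1 = 8 − 7 = 1, and the invariant factors of ∂_1 are all 1, so H_0 = Z.
  H_1: rank ker ∂_1 − rank ∂_2 = (10 − 7) − 1 = 2, and the invariant factors of ∂_2 are all 1, so H_1 = Z^2.
  H_2: rank ker ∂_2 − rank ∂_3 = (1 − 1) − 0 = 0, and there is no ∂_3, so H_2 = 0.

As a check, the Euler characteristic is 8 − 10 + 1 = -1, which agrees with 1 − 2 + 0 = -1.

H_0 ≅ Z,  H_1 ≅ Z^2,  H_2 = 0.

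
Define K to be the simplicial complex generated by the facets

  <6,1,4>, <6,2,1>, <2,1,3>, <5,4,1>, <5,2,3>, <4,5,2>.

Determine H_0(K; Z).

H_0 ≅ Z.

Order the vertices as 1 < 2 < 3 < 4 < 5 < 6. Listing each simplex with vertices in this order, K has dimension 2 with simplices:

  0-simplices (6): [1], [2], [3], [4], [5], [6]
  1-simplices (12): [1,2], [1,3], [1,4], [1,5], [1,6], [2,3], [2,4], [2,5], [2,6], [3,5], [4,5], [4,6]
  2-simplices (6): [1,2,3], [1,2,6], [1,4,5], [1,4,6], [2,3,5], [2,4,5]

so the chain groups are C_0 ≅ Z^6, C_1 ≅ Z^12, C_2 ≅ Z^6.

The boundary map ∂_1: C_1 → C_0 maps an edge to its endpoints' difference, ∂[p,q] = q − p.
This gives a 6×12 integer matrix of rank 5; reducing to Smith normal form yields diagonal entries (1,1,1,1,1).

∂_2: C_2 → C_1 acts by ∂[p,q,r] = [q,r] − [p,r] + [p,q]. For instance
  ∂[2,4,5] = [4,5] − [2,5] + [2,4],
  ∂[2,3,5] = [3,5] − [2,5] + [2,3].
This gives a 12×6 integer matrix of rank 6; reducing to Smith normal form yields diagonal entries (1,1,1,1,1,1).

From H_k ≅ ker(∂_k) / im(∂_{k+1}) we obtain:

  H_0: rank C_0 − rank ∂_1 = 6 − 5 = 1, and the invariant factors of ∂_1 are all 1, so H_0 = Z.

(K is a triangulation of the cylinder S^1 x I.)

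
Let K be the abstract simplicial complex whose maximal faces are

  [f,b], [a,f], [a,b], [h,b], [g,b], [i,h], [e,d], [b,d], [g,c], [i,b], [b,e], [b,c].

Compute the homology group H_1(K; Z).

Fix the vertex order a < b < c < d < e < f < g < h < i and write every simplex with vertices in increasing order. Then dim K = 1 and the simplices of K are:

  0-simplices (9): a, b, c, d, e, f, g, h, i
  1-simplices (12): ab, af, bc, bd, be, bf, bg, bh, bi, cg, de, hi

giving chain groups C_0 ≅ Z^9, C_1 ≅ Z^12.

Boundary ∂_1: C_1 → C_0 is given by ∂[p,q] = [q] − [p].
This gives a 9×12 integer matrix of rank 8; reducing to Smith normal form yields diagonal entries (1,1,1,1,1,1,1,1).

Computing H_k = (kernel of ∂_k) / (image of ∂_{k+1}):

  H_1: rank ker ∂_1 − rank ∂_2 = (12 − 8) − 0 = 4, and there is no ∂_2, so H_1 ≅ Z^4.

H_1 = Z^4.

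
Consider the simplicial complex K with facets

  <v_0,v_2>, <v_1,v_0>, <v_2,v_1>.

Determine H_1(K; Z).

Take the total order v_0 < v_1 < v_2 on the vertex set. Then K (dimension 1) consists of the simplices:

  0-simplices (3): [v_0], [v_1], [v_2]
  1-simplices (3): [v_0,v_1], [v_0,v_2], [v_1,v_2]

giving chain groups C_0 ≅ Z^3, C_1 ≅ Z^3.

∂_1: C_1 → C_0 maps an edge to its endpoints' difference, ∂[p,q] = q − p. For instance
  ∂[v_1,v_2] = [v_2] − [v_1].
The 3×3 boundary matrix has rank 2 and Smith normal form diag(1,1).

From H_k ≅ ker(∂_k) / im(∂_{k+1}) we obtain:

  H_1: rank ker ∂_1 − rank ∂_2 = (3 − 2) − 0 = 1, and there is no ∂_2, so H_1 ≅ Z.

(K is a triangulation of the circle S^1.)

H_1 ≅ Z.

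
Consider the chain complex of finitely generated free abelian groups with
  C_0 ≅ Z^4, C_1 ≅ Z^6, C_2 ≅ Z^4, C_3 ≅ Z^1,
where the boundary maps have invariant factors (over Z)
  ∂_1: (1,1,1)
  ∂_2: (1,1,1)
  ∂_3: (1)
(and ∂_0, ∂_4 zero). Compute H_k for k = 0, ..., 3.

H_0 ≅ Z,  H_1 = 0,  H_2 = 0,  H_3 = 0.

H_0: b_0 = 4 − 0 − 3 = 1; torsion from ∂_1 factors > 1: none. So H_0 ≅ Z.
H_1: b_1 = 6 − 3 − 3 = 0; torsion from ∂_2 factors > 1: none. So H_1 ≅ 0.
H_2: b_2 = 4 − 3 − 1 = 0; torsion from ∂_3 factors > 1: none. So H_2 ≅ 0.
H_3: b_3 = 1 − 1 − 0 = 0; torsion from ∂_4 factors > 1: none. So H_3 ≅ 0.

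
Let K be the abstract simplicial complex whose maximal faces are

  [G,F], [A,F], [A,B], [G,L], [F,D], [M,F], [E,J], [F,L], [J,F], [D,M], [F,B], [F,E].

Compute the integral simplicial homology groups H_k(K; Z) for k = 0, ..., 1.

H_0 ≅ Z,  H_1 ≅ Z^4.

We work with the vertex ordering A < B < D < E < F < G < J < L < M. The simplices of K, each written with vertices in increasing order, are:

  0-simplices (9): A, B, D, E, F, G, J, L, M
  1-simplices (12): AB, AF, BF, DF, DM, EF, EJ, FG, FJ, FL, FM, GL

so the chain groups are C_0 ≅ Z^9, C_1 ≅ Z^12.

∂_1: C_1 → C_0 maps an edge to its endpoints' difference, ∂[p,q] = q − p. For instance
  ∂EF = F − E.
The 9×12 boundary matrix has rank 8 and Smith normal form diag(1,1,1,1,1,1,1,1).

Reading off H_k = ker ∂_k / im ∂_{k+1}:

  H_0: rank C_0 − rank ∂_1 = 9 − 8 = 1, and the invariant factors of ∂_1 are all 1, so H_0 ≅ Z.
  H_1: rank ker ∂_1 − rank ∂_2 = (12 − 8) − 0 = 4, and there is no ∂_2, so H_1 ≅ Z^4.

As a check, the Euler characteristic is 9 − 12 = -3, which agrees with 1 − 4 = -3.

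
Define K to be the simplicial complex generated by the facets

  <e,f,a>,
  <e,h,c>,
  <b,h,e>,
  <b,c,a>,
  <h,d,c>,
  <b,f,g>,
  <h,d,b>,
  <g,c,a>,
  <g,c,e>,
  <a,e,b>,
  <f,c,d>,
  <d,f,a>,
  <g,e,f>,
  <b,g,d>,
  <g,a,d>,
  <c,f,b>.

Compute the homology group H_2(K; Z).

Take the total order a < b < c < d < e < f < g < h on the vertex set. Then K (dimension 2) consists of the simplices:

  0-simplices (8): a, b, c, d, e, f, g, h
  1-simplices (24): ab, ac, ad, ae, af, ag, bc, bd, be, bf, bg, bh, cd, ce, cf, cg, ch, df, dg, dh, ef, eg, eh, fg
  2-simplices (16): abc, abe, acg, adf, adg, aef, bcf, bdg, bdh, beh, bfg, cdf, cdh, ceg, ceh, efg

so the chain groups are C_0 ≅ Z^8, C_1 ≅ Z^24, C_2 ≅ Z^16.

∂_1: C_1 → C_0 sends each edge [p,q] (with p < q) to q − p.
As a 8×24 matrix over Z this has rank 7, with invariant factors (1,1,1,1,1,1,1).

Boundary ∂_2: C_2 → C_1 maps a triangle to the signed sum of its edges. For instance
  ∂aef = ef − af + ae,
  ∂acg = cg − ag + ac.
The 24×16 boundary matrix has rank 15 and Smith normal form diag(1,1,1,1,1,1,1,1,1,1,1,1,1,1,1).

Reading off H_k = ker ∂_k / im ∂_{k+1}:

  H_2: rank ker ∂_2 − rank ∂_3 = (16 − 15) − 0 = 1, and there is no ∂_3, so H_2 = Z.

(K is a triangulation of the torus T^2.)

H_2 = Z.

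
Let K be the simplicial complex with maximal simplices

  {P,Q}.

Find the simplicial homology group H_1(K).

H_1 ≅ 0.

Order the vertices as P < Q. Listing each simplex with vertices in this order, K has dimension 1 with simplices:

  0-simplices (2): P, Q
  1-simplices (1): PQ

so the chain groups are C_0 ≅ Z^2, C_1 ≅ Z^1.

∂_1: C_1 → C_0 is given by ∂[p,q] = [q] − [p]. For instance
  ∂PQ = Q − P.
The resulting 2×1 matrix has rank 1, and its Smith normal form has invariant factors (1).

Reading off H_k = ker ∂_k / im ∂_{k+1}:

  H_1: rank ker ∂_1 − rank ∂_2 = (1 − 1) − 0 = 0, and there is no ∂_2, so H_1 = 0.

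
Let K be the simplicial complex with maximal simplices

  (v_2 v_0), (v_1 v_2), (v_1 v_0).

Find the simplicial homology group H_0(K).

H_0 ≅ Z.

We work with the vertex ordering v_0 < v_1 < v_2. The simplices of K, each written with vertices in increasing order, are:

  0-simplices (3): [v_0], [v_1], [v_2]
  1-simplices (3): [v_0,v_1], [v_0,v_2], [v_1,v_2]

so the chain groups are C_0 ≅ Z^3, C_1 ≅ Z^3.

The boundary map ∂_1: C_1 → C_0 is given by ∂[p,q] = [q] − [p]. For instance
  ∂[v_0,v_2] = [v_2] − [v_0].
The resulting 3×3 matrix has rank 2, and its Smith normal form has invariant factors (1,1).

Now H_k = ker ∂_k / im ∂_{k+1}, so:

  H_0: rank C_0 − rank ∂_1 = 3 − 2 = 1, and the invariant factors of ∂_1 are all 1, so H_0 = Z.

(K is a triangulation of the circle S^1.)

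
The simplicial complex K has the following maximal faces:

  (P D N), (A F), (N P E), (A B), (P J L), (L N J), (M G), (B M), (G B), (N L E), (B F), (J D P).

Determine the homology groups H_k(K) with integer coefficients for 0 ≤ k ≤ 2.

Order the vertices as A < B < D < E < F < G < J < L < M < N < P. Listing each simplex with vertices in this order, K has dimension 2 with simplices:

  0-simplices (11): A, B, D, E, F, G, J, L, M, N, P
  1-simplices (18): AB, AF, BF, BG, BM, DJ, DN, DP, EL, EN, EP, GM, JL, JN, JP, LN, LP, NP
  2-simplices (6): DJP, DNP, ELN, ENP, JLN, JLP

so the chain groups are C_0 ≅ Z^11, C_1 ≅ Z^18, C_2 ≅ Z^6.

Boundary ∂_1: C_1 → C_0 maps an edge to its endpoints' difference, ∂[p,q] = q − p. For instance
  ∂BM = M − B.
As a 11×18 matrix over Z this has rank 9, with invariant factors (1,1,1,1,1,1,1,1,1).

Boundary ∂_2: C_2 → C_1 sends each 2-simplex [p,q,r] to [q,r] − [p,r] + [p,q]. For instance
  ∂DJP = JP − DP + DJ,
  ∂ENP = NP − EP + EN.
The resulting 18×6 matrix has rank 6, and its Smith normal form has invariant factors (1,1,1,1,1,1).

Computing H_k = (kernel of ∂_k) / (image of ∂_{k+1}):

  H_0: rank C_0 − rank ∂_1 = 11 − 9 = 2, and the invariant factors of ∂_1 are all 1, so H_0 ≅ Z^2.
  H_1: rank ker ∂_1 − rank ∂_2 = (18 − 9) − 6 = 3, and the invariant factors of ∂_2 are all 1, so H_1 ≅ Z^3.
  H_2: rank ker ∂_2 − rank ∂_3 = (6 − 6) − 0 = 0, and there is no ∂_3, so H_2 ≅ 0.

H_0 = Z^2,  H_1 = Z^3,  H_2 = 0.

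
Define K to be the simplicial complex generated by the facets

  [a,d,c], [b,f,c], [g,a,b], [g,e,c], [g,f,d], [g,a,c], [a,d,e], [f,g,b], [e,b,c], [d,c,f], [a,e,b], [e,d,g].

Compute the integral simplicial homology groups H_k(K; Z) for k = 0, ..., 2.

H_0 ≅ Z,  H_1 ≅ Z_2,  H_2 = 0.

Fix the vertex order a < b < c < d < e < f < g and write every simplex with vertices in increasing order. Then dim K = 2 and the simplices of K are:

  0-simplices (7): a, b, c, d, e, f, g
  1-simplices (18): ab, ac, ad, ae, ag, bc, be, bf, bg, cd, ce, cf, cg, de, df, dg, eg, fg
  2-simplices (12): abe, abg, acd, acg, ade, bce, bcf, bfg, cdf, ceg, deg, dfg

Hence C_0 ≅ Z^7, C_1 ≅ Z^18, C_2 ≅ Z^12.

Boundary ∂_1: C_1 → C_0 maps an edge to its endpoints' difference, ∂[p,q] = q − p.
The 7×18 boundary matrix has rank 6 and Smith normal form diag(1,1,1,1,1,1).

The boundary map ∂_2: C_2 → C_1 maps a triangle to the signed sum of its edges. For instance
  ∂ade = de − ae + ad,
  ∂cdf = df − cf + cd.
This gives a 18×12 integer matrix of rank 12; reducing to Smith normal form yields diagonal entries (1,1,1,1,1,1,1,1,1,1,1,2).

From H_k ≅ ker(∂_k) / im(∂_{k+1}) we obtain:

  H_0: rank C_0 − rank ∂_1 = 7 − 6 = 1, and the invariant factors of ∂_1 are all 1, so H_0 = Z.
  H_1: rank ker ∂_1 − rank ∂_2 = (18 − 6) − 12 = 0, and ∂_2 has invariant factor 2 > 1, so H_1 = Z_2.
  H_2: rank ker ∂_2 − rank ∂_3 = (12 − 12) − 0 = 0, and there is no ∂_3, so H_2 = 0.

As a check, the Euler characteristic is 7 − 18 + 12 = 1, which agrees with 1 − 0 + 0 = 1.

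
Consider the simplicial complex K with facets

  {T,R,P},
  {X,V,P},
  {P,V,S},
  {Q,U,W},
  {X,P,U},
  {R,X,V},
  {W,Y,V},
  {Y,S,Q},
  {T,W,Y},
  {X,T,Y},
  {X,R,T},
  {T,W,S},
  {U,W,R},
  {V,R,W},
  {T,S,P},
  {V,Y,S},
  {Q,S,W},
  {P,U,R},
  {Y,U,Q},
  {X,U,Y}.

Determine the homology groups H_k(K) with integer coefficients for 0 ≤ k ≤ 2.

K has 10 vertices, 30 edges, 20 triangles.
rank ∂_0 = 0, rank ∂_1 = 9 ⇒ b_0 = 10 − 0 − 9 = 1; all invariant factors of ∂_1 are 1 so no torsion. So H_0 ≅ Z.
rank ∂_1 = 9, rank ∂_2 = 20 ⇒ b_1 = 30 − 9 − 20 = 1; ∂_2 has invariant factor(s) [2] giving torsion. So H_1 ≅ Z ⊕ Z/2.
rank ∂_2 = 20, rank ∂_3 = 0 ⇒ b_2 = 20 − 20 − 0 = 0. So H_2 ≅ 0.

H_0 ≅ Z,  H_1 ≅ Z ⊕ Z/2,  H_2 = 0.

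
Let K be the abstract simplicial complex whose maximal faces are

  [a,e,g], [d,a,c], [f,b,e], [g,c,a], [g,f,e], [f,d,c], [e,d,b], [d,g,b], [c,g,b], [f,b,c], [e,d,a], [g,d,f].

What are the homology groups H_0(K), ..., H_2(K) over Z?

Take the total order a < b < c < d < e < f < g on the vertex set. Then K (dimension 2) consists of the simplices:

  0-simplices (7): a, b, c, d, e, f, g
  1-simplices (18): ac, ad, ae, ag, bc, bd, be, bf, bg, cd, cf, cg, de, df, dg, ef, eg, fg
  2-simplices (12): acd, acg, ade, aeg, bcf, bcg, bde, bdg, bef, cdf, dfg, efg

so the chain groups are C_0 ≅ Z^7, C_1 ≅ Z^18, C_2 ≅ Z^12.

The boundary map ∂_1: C_1 → C_0 maps an edge to its endpoints' difference, ∂[p,q] = q − p. For instance
  ∂cf = f − c.
As a 7×18 matrix over Z this has rank 6, with invariant factors (1,1,1,1,1,1).

The boundary map ∂_2: C_2 → C_1 maps a triangle to the signed sum of its edges. For instance
  ∂ade = de − ae + ad,
  ∂dfg = fg − dg + df.
As a 18×12 matrix over Z this has rank 12, with invariant factors (1,1,1,1,1,1,1,1,1,1,1,2).

Reading off H_k = ker ∂_k / im ∂_{k+1}:

  H_0: rank C_0 − rank ∂_1 = 7 − 6 = 1, and the invariant factors of ∂_1 are all 1, so H_0 = Z.
  H_1: rank ker ∂_1 − rank ∂_2 = (18 − 6) − 12 = 0, and ∂_2 has invariant factor 2 > 1, so H_1 = Z/2.
  H_2: rank ker ∂_2 − rank ∂_3 = (12 − 12) − 0 = 0, and there is no ∂_3, so H_2 = 0.

As a check, the Euler characteristic is 7 − 18 + 12 = 1, which agrees with 1 − 0 + 0 = 1.
(K is a triangulation of the real projective plane RP^2.)

H_0 = Z,  H_1 = Z/2,  H_2 = 0.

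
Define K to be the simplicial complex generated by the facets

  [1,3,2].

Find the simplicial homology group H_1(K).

H_1 ≅ 0.

We work with the vertex ordering 1 < 2 < 3. The simplices of K, each written with vertices in increasing order, are:

  0-simplices (3): [1], [2], [3]
  1-simplices (3): [1,2], [1,3], [2,3]
  2-simplices (1): [1,2,3]

giving chain groups C_0 ≅ Z^3, C_1 ≅ Z^3, C_2 ≅ Z^1.

∂_1: C_1 → C_0 is given by ∂[p,q] = [q] − [p].
The resulting 3×3 matrix has rank 2, and its Smith normal form has invariant factors (1,1).

∂_2: C_2 → C_1 acts by ∂[p,q,r] = [q,r] − [p,r] + [p,q]. For instance
  ∂[1,2,3] = [2,3] − [1,3] + [1,2].
The 3×1 boundary matrix has rank 1 and Smith normal form diag(1).

From H_k ≅ ker(∂_k) / im(∂_{k+1}) we obtain:

  H_1: rank ker ∂_1 − rank ∂_2 = (3 − 2) − 1 = 0, and the invariant factors of ∂_2 are all 1, so H_1 = 0.

(K is a triangulation of the 2-simplex.)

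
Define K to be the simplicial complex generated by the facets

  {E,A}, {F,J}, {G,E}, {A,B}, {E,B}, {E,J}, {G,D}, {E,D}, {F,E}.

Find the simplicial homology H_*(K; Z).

We work with the vertex ordering A < B < D < E < F < G < J. The simplices of K, each written with vertices in increasing order, are:

  0-simplices (7): A, B, D, E, F, G, J
  1-simplices (9): AB, AE, BE, DE, DG, EF, EG, EJ, FJ

giving chain groups C_0 ≅ Z^7, C_1 ≅ Z^9.

Boundary ∂_1: C_1 → C_0 maps an edge to its endpoints' difference, ∂[p,q] = q − p.
This gives a 7×9 integer matrix of rank 6; reducing to Smith normal form yields diagonal entries (1,1,1,1,1,1).

Now H_k = ker ∂_k / im ∂_{k+1}, so:

  H_0: rank C_0 − rank ∂_1 = 7 − 6 = 1, and the invariant factors of ∂_1 are all 1, so H_0 ≅ Z.
  H_1: rank ker ∂_1 − rank ∂_2 = (9 − 6) − 0 = 3, and there is no ∂_2, so H_1 ≅ Z^3.

(K is a triangulation of a wedge of 3 circles.)

H_0 = Z,  H_1 = Z^3.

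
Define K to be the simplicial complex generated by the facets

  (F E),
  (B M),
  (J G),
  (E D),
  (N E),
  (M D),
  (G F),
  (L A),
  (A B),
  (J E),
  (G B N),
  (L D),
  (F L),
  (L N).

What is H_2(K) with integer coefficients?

H_2 = 0.

Take the total order A < B < D < E < F < G < J < L < M < N on the vertex set. Then K (dimension 2) consists of the simplices:

  0-simplices (10): A, B, D, E, F, G, J, L, M, N
  1-simplices (16): AB, AL, BG, BM, BN, DE, DL, DM, EF, EJ, EN, FG, FL, GJ, GN, LN
  2-simplices (1): BGN

so the chain groups are C_0 ≅ Z^10, C_1 ≅ Z^16, C_2 ≅ Z^1.

Boundary ∂_1: C_1 → C_0 sends each edge [p,q] (with p < q) to q − p.
The 10×16 boundary matrix has rank 9 and Smith normal form diag(1,1,1,1,1,1,1,1,1).

∂_2: C_2 → C_1 acts by ∂[p,q,r] = [q,r] − [p,r] + [p,q]. For instance
  ∂BGN = GN − BN + BG.
This gives a 16×1 integer matrix of rank 1; reducing to Smith normal form yields diagonal entries (1).

From H_k ≅ ker(∂_k) / im(∂_{k+1}) we obtain:

  H_2: rank ker ∂_2 − rank ∂_3 = (1 − 1) − 0 = 0, and there is no ∂_3, so H_2 = 0.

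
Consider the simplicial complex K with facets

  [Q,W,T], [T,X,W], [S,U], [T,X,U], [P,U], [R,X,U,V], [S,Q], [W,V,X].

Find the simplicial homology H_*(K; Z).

Take the total order P < Q < R < S < T < U < V < W < X on the vertex set. Then K (dimension 3) consists of the simplices:

  0-simplices (9): P, Q, R, S, T, U, V, W, X
  1-simplices (16): PU, QS, QT, QW, RU, RV, RX, SU, TU, TW, TX, UV, UX, VW, VX, WX
  2-simplices (8): QTW, RUV, RUX, RVX, TUX, TWX, UVX, VWX
  3-simplices (1): RUVX

Hence C_0 ≅ Z^9, C_1 ≅ Z^16, C_2 ≅ Z^8, C_3 ≅ Z^1.

The boundary map ∂_1: C_1 → C_0 sends each edge [p,q] (with p < q) to q − p. For instance
  ∂QS = S − Q.
This gives a 9×16 integer matrix of rank 8; reducing to Smith normal form yields diagonal entries (1,1,1,1,1,1,1,1).

Boundary ∂_2: C_2 → C_1 sends each 2-simplex [p,q,r] to [q,r] − [p,r] + [p,q]. For instance
  ∂QTW = TW − QW + QT,
  ∂TUX = UX − TX + TU.
The 16×8 boundary matrix has rank 7 and Smith normal form diag(1,1,1,1,1,1,1).

The boundary map ∂_3: C_3 → C_2 sends each 3-simplex σ to the alternating sum Σ_i (−1)^i (σ with its i-th vertex removed). For instance
  ∂RUVX = UVX − RVX + RUX − RUV.
As a 8×1 matrix over Z this has rank 1, with invariant factors (1).

Now H_k = ker ∂_k / im ∂_{k+1}, so:

  H_0: rank C_0 − rank ∂_1 = 9 − 8 = 1, and the invariant factors of ∂_1 are all 1, so H_0 ≅ Z.
  H_1: rank ker ∂_1 − rank ∂_2 = (16 − 8) − 7 = 1, and the invariant factors of ∂_2 are all 1, so H_1 ≅ Z.
  H_2: rank ker ∂_2 − rank ∂_3 = (8 − 7) − 1 = 0, and the invariant factors of ∂_3 are all 1, so H_2 ≅ 0.
  H_3: rank ker ∂_3 − rank ∂_4 = (1 − 1) − 0 = 0, and there is no ∂_4, so H_3 ≅ 0.

H_0 = Z,  H_1 = Z,  H_2 = 0,  H_3 = 0.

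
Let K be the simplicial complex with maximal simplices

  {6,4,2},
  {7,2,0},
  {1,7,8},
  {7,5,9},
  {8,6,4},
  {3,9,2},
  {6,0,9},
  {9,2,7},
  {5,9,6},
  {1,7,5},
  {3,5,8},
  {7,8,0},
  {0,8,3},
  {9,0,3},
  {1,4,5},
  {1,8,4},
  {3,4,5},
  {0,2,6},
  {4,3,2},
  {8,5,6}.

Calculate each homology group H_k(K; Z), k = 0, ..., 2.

H_0 = Z,  H_1 = Z ⊕ Z/2Z,  H_2 = 0.

Take the total order 0 < 1 < 2 < 3 < 4 < 5 < 6 < 7 < 8 < 9 on the vertex set. Then K (dimension 2) consists of the simplices:

  0-simplices (10): [0], [1], [2], [3], [4], [5], [6], [7], [8], [9]
  1-simplices (30): (30 of them)
  2-simplices (20): (20 of them)

giving chain groups C_0 ≅ Z^10, C_1 ≅ Z^30, C_2 ≅ Z^20.

Boundary ∂_1: C_1 → C_0 sends each edge [p,q] (with p < q) to q − p.
This gives a 10×30 integer matrix of rank 9; reducing to Smith normal form yields diagonal entries (1,1,1,1,1,1,1,1,1).

Boundary ∂_2: C_2 → C_1 acts by ∂[p,q,r] = [q,r] − [p,r] + [p,q]. For instance
  ∂[2,7,9] = [7,9] − [2,9] + [2,7],
  ∂[2,4,6] = [4,6] − [2,6] + [2,4].
This gives a 30×20 integer matrix of rank 20; reducing to Smith normal form yields diagonal entries (1,1,1,1,1,1,1,1,1,1,1,1,1,1,1,1,1,1,1,2).

From H_k ≅ ker(∂_k) / im(∂_{k+1}) we obtain:

  H_0: rank C_0 − rank ∂_1 = 10 − 9 = 1, and the invariant factors of ∂_1 are all 1, so H_0 = Z.
  H_1: rank ker ∂_1 − rank ∂_2 = (30 − 9) − 20 = 1, and ∂_2 has invariant factor 2 > 1, so H_1 = Z ⊕ Z/2Z.
  H_2: rank ker ∂_2 − rank ∂_3 = (20 − 20) − 0 = 0, and there is no ∂_3, so H_2 = 0.

As a check, the Euler characteristic is 10 − 30 + 20 = 0, which agrees with 1 − 1 + 0 = 0.
(K is a triangulation of the Klein bottle.)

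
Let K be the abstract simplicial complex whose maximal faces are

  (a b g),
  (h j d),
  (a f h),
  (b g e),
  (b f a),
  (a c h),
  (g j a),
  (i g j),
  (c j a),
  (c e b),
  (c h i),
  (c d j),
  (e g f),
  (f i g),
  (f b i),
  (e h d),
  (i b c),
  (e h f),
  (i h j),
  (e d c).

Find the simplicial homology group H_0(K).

H_0 = Z.

We work with the vertex ordering a < b < c < d < e < f < g < h < i < j. The simplices of K, each written with vertices in increasing order, are:

  0-simplices (10): a, b, c, d, e, f, g, h, i, j
  1-simplices (30): ab, ac, af, ag, ah, aj, bc, be, bf, bg, bi, cd, ce, ch, ci, cj, de, dh, dj, ef, eg, eh, fg, fh, fi, gi, gj, hi, hj, ij
  2-simplices (20): abf, abg, ach, acj, afh, agj, bce, bci, beg, bfi, cde, cdj, chi, deh, dhj, efg, efh, fgi, gij, hij

giving chain groups C_0 ≅ Z^10, C_1 ≅ Z^30, C_2 ≅ Z^20.

The boundary map ∂_1: C_1 → C_0 maps an edge to its endpoints' difference, ∂[p,q] = q − p. For instance
  ∂fi = i − f.
This gives a 10×30 integer matrix of rank 9; reducing to Smith normal form yields diagonal entries (1,1,1,1,1,1,1,1,1).

The boundary map ∂_2: C_2 → C_1 acts by ∂[p,q,r] = [q,r] − [p,r] + [p,q]. For instance
  ∂cdj = dj − cj + cd,
  ∂hij = ij − hj + hi.
As a 30×20 matrix over Z this has rank 20, with invariant factors (1,1,1,1,1,1,1,1,1,1,1,1,1,1,1,1,1,1,1,2).

Now H_k = ker ∂_k / im ∂_{k+1}, so:

  H_0: rank C_0 − rank ∂_1 = 10 − 9 = 1, and the invariant factors of ∂_1 are all 1, so H_0 = Z.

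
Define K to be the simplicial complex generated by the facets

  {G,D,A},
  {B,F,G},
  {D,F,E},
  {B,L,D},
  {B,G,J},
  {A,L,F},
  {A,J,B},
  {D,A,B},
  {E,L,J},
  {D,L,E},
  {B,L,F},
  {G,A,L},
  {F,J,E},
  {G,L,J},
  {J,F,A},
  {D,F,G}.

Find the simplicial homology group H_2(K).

Fix the vertex order A < B < D < E < F < G < J < L and write every simplex with vertices in increasing order. Then dim K = 2 and the simplices of K are:

  0-simplices (8): A, B, D, E, F, G, J, L
  1-simplices (24): AB, AD, AF, AG, AJ, AL, BD, BF, BG, BJ, BL, DE, DF, DG, DL, EF, EJ, EL, FG, FJ, FL, GJ, GL, JL
  2-simplices (16): ABD, ABJ, ADG, AFJ, AFL, AGL, BDL, BFG, BFL, BGJ, DEF, DEL, DFG, EFJ, EJL, GJL

Hence C_0 ≅ Z^8, C_1 ≅ Z^24, C_2 ≅ Z^16.

Boundary ∂_1: C_1 → C_0 sends each edge [p,q] (with p < q) to q − p. For instance
  ∂FJ = J − F.
As a 8×24 matrix over Z this has rank 7, with invariant factors (1,1,1,1,1,1,1).

The boundary map ∂_2: C_2 → C_1 sends each 2-simplex [p,q,r] to [q,r] − [p,r] + [p,q]. For instance
  ∂AGL = GL − AL + AG,
  ∂EJL = JL − EL + EJ.
The 24×16 boundary matrix has rank 15 and Smith normal form diag(1,1,1,1,1,1,1,1,1,1,1,1,1,1,1).

Computing H_k = (kernel of ∂_k) / (image of ∂_{k+1}):

  H_2: rank ker ∂_2 − rank ∂_3 = (16 − 15) − 0 = 1, and there is no ∂_3, so H_2 ≅ Z.

H_2 ≅ Z.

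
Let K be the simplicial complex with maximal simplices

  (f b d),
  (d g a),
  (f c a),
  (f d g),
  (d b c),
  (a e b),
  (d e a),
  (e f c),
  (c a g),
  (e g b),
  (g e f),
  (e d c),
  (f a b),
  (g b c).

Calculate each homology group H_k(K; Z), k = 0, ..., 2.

H_0 ≅ Z,  H_1 ≅ Z^2,  H_2 ≅ Z.

Take the total order a < b < c < d < e < f < g on the vertex set. Then K (dimension 2) consists of the simplices:

  0-simplices (7): a, b, c, d, e, f, g
  1-simplices (21): ab, ac, ad, ae, af, ag, bc, bd, be, bf, bg, cd, ce, cf, cg, de, df, dg, ef, eg, fg
  2-simplices (14): abe, abf, acf, acg, ade, adg, bcd, bcg, bdf, beg, cde, cef, dfg, efg

Hence C_0 ≅ Z^7, C_1 ≅ Z^21, C_2 ≅ Z^14.

Boundary ∂_1: C_1 → C_0 sends each edge [p,q] (with p < q) to q − p.
As a 7×21 matrix over Z this has rank 6, with invariant factors (1,1,1,1,1,1).

The boundary map ∂_2: C_2 → C_1 sends each 2-simplex [p,q,r] to [q,r] − [p,r] + [p,q]. For instance
  ∂dfg = fg − dg + df,
  ∂abe = be − ae + ab.
As a 21×14 matrix over Z this has rank 13, with invariant factors (1,1,1,1,1,1,1,1,1,1,1,1,1).

Computing H_k = (kernel of ∂_k) / (image of ∂_{k+1}):

  H_0: rank C_0 − rank ∂_1 = 7 − 6 = 1, and the invariant factors of ∂_1 are all 1, so H_0 ≅ Z.
  H_1: rank ker ∂_1 − rank ∂_2 = (21 − 6) − 13 = 2, and the invariant factors of ∂_2 are all 1, so H_1 ≅ Z^2.
  H_2: rank ker ∂_2 − rank ∂_3 = (14 − 13) − 0 = 1, and there is no ∂_3, so H_2 ≅ Z.

As a check, the Euler characteristic is 7 − 21 + 14 = 0, which agrees with 1 − 2 + 1 = 0.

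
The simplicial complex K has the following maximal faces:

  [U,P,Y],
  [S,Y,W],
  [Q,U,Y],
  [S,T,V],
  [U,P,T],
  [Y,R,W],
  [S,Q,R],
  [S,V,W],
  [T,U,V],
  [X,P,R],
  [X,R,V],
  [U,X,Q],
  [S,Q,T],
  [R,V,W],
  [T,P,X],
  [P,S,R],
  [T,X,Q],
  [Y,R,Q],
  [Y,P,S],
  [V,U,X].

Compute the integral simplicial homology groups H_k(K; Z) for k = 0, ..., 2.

K has 10 vertices, 30 edges, 20 triangles.
rank ∂_0 = 0, rank ∂_1 = 9 ⇒ b_0 = 10 − 0 − 9 = 1; all invariant factors of ∂_1 are 1 so no torsion. So H_0 = Z.
rank ∂_1 = 9, rank ∂_2 = 20 ⇒ b_1 = 30 − 9 − 20 = 1; ∂_2 has invariant factor(s) [2] giving torsion. So H_1 = Z ⊕ Z/2Z.
rank ∂_2 = 20, rank ∂_3 = 0 ⇒ b_2 = 20 − 20 − 0 = 0. So H_2 = 0.

H_0 ≅ Z,  H_1 ≅ Z ⊕ Z/2Z,  H_2 = 0.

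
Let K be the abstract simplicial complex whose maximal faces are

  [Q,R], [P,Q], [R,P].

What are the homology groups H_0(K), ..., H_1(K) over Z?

K has 3 vertices, 3 edges.
rank ∂_0 = 0, rank ∂_1 = 2 ⇒ b_0 = 3 − 0 − 2 = 1; all invariant factors of ∂_1 are 1 so no torsion. So H_0 = Z.
rank ∂_1 = 2, rank ∂_2 = 0 ⇒ b_1 = 3 − 2 − 0 = 1. So H_1 = Z.

H_0 = Z,  H_1 = Z.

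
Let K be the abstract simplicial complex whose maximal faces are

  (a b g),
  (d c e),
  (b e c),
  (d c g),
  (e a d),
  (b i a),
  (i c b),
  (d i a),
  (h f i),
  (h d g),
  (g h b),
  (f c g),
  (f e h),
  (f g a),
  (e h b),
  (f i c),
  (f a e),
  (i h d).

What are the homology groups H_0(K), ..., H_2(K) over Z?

H_0 ≅ Z,  H_1 ≅ Z^2,  H_2 ≅ Z.

We work with the vertex ordering a < b < c < d < e < f < g < h < i. The simplices of K, each written with vertices in increasing order, are:

  0-simplices (9): a, b, c, d, e, f, g, h, i
  1-simplices (27): ab, ad, ae, af, ag, ai, bc, be, bg, bh, bi, cd, ce, cf, cg, ci, de, dg, dh, di, ef, eh, fg, fh, fi, gh, hi
  2-simplices (18): abg, abi, ade, adi, aef, afg, bce, bci, beh, bgh, cde, cdg, cfg, cfi, dgh, dhi, efh, fhi

Hence C_0 ≅ Z^9, C_1 ≅ Z^27, C_2 ≅ Z^18.

Boundary ∂_1: C_1 → C_0 is given by ∂[p,q] = [q] − [p]. For instance
  ∂ci = i − c.
As a 9×27 matrix over Z this has rank 8, with invariant factors (1,1,1,1,1,1,1,1).

The boundary map ∂_2: C_2 → C_1 acts by ∂[p,q,r] = [q,r] − [p,r] + [p,q]. For instance
  ∂dgh = gh − dh + dg,
  ∂cfi = fi − ci + cf.
The 27×18 boundary matrix has rank 17 and Smith normal form diag(1,1,1,1,1,1,1,1,1,1,1,1,1,1,1,1,1).

Now H_k = ker ∂_k / im ∂_{k+1}, so:

  H_0: rank C_0 − rank ∂_1 = 9 − 8 = 1, and the invariant factors of ∂_1 are all 1, so H_0 ≅ Z.
  H_1: rank ker ∂_1 − rank ∂_2 = (27 − 8) − 17 = 2, and the invariant factors of ∂_2 are all 1, so H_1 ≅ Z^2.
  H_2: rank ker ∂_2 − rank ∂_3 = (18 − 17) − 0 = 1, and there is no ∂_3, so H_2 ≅ Z.

As a check, the Euler characteristic is 9 − 27 + 18 = 0, which agrees with 1 − 2 + 1 = 0.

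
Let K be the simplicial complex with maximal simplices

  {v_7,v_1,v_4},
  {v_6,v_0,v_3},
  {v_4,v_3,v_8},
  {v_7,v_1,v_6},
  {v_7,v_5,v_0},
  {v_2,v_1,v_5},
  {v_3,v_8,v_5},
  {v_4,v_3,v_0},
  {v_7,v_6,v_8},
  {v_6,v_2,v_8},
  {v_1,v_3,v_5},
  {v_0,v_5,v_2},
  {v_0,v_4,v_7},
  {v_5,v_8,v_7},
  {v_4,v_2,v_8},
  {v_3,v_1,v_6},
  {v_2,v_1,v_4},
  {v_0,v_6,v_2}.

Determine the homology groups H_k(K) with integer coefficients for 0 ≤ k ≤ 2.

Order the vertices as v_0 < v_1 < v_2 < v_3 < v_4 < v_5 < v_6 < v_7 < v_8. Listing each simplex with vertices in this order, K has dimension 2 with simplices:

  0-simplices (9): [v_0], [v_1], [v_2], [v_3], [v_4], [v_5], [v_6], [v_7], [v_8]
  1-simplices (27): (27 of them)
  2-simplices (18): (18 of them)

Hence C_0 ≅ Z^9, C_1 ≅ Z^27, C_2 ≅ Z^18.

The boundary map ∂_1: C_1 → C_0 is given by ∂[p,q] = [q] − [p]. For instance
  ∂[v_1,v_7] = [v_7] − [v_1].
This gives a 9×27 integer matrix of rank 8; reducing to Smith normal form yields diagonal entries (1,1,1,1,1,1,1,1).

∂_2: C_2 → C_1 acts by ∂[p,q,r] = [q,r] − [p,r] + [p,q]. For instance
  ∂[v_1,v_3,v_6] = [v_3,v_6] − [v_1,v_6] + [v_1,v_3],
  ∂[v_1,v_2,v_4] = [v_2,v_4] − [v_1,v_4] + [v_1,v_2].
As a 27×18 matrix over Z this has rank 17, with invariant factors (1,1,1,1,1,1,1,1,1,1,1,1,1,1,1,1,1).

Reading off H_k = ker ∂_k / im ∂_{k+1}:

  H_0: rank C_0 − rank ∂_1 = 9 − 8 = 1, and the invariant factors of ∂_1 are all 1, so H_0 = Z.
  H_1: rank ker ∂_1 − rank ∂_2 = (27 − 8) − 17 = 2, and the invariant factors of ∂_2 are all 1, so H_1 = Z^2.
  H_2: rank ker ∂_2 − rank ∂_3 = (18 − 17) − 0 = 1, and there is no ∂_3, so H_2 = Z.

As a check, the Euler characteristic is 9 − 27 + 18 = 0, which agrees with 1 − 2 + 1 = 0.
(K is a triangulation of the torus T^2.)

H_0 ≅ Z,  H_1 ≅ Z^2,  H_2 ≅ Z.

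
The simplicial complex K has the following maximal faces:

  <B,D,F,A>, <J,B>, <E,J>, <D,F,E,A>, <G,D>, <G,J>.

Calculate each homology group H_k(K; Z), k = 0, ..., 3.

Take the total order A < B < D < E < F < G < J on the vertex set. Then K (dimension 3) consists of the simplices:

  0-simplices (7): A, B, D, E, F, G, J
  1-simplices (13): AB, AD, AE, AF, BD, BF, BJ, DE, DF, DG, EF, EJ, GJ
  2-simplices (7): ABD, ABF, ADE, ADF, AEF, BDF, DEF
  3-simplices (2): ABDF, ADEF

giving chain groups C_0 ≅ Z^7, C_1 ≅ Z^13, C_2 ≅ Z^7, C_3 ≅ Z^2.

∂_1: C_1 → C_0 sends each edge [p,q] (with p < q) to q − p. For instance
  ∂AB = B − A.
The resulting 7×13 matrix has rank 6, and its Smith normal form has invariant factors (1,1,1,1,1,1).

Boundary ∂_2: C_2 → C_1 maps a triangle to the signed sum of its edges. For instance
  ∂ABF = BF − AF + AB,
  ∂BDF = DF − BF + BD.
The resulting 13×7 matrix has rank 5, and its Smith normal form has invariant factors (1,1,1,1,1).

Boundary ∂_3: C_3 → C_2 sends each 3-simplex σ to the alternating sum Σ_i (−1)^i (σ with its i-th vertex removed). For instance
  ∂ADEF = DEF − AEF + ADF − ADE,
  ∂ABDF = BDF − ADF + ABF − ABD.
This gives a 7×2 integer matrix of rank 2; reducing to Smith normal form yields diagonal entries (1,1).

Now H_k = ker ∂_k / im ∂_{k+1}, so:

  H_0: rank C_0 − rank ∂_1 = 7 − 6 = 1, and the invariant factors of ∂_1 are all 1, so H_0 = Z.
  H_1: rank ker ∂_1 − rank ∂_2 = (13 − 6) − 5 = 2, and the invariant factors of ∂_2 are all 1, so H_1 = Z^2.
  H_2: rank ker ∂_2 − rank ∂_3 = (7 − 5) − 2 = 0, and the invariant factors of ∂_3 are all 1, so H_2 = 0.
  H_3: rank ker ∂_3 − rank ∂_4 = (2 − 2) − 0 = 0, and there is no ∂_4, so H_3 = 0.

As a check, the Euler characteristic is 7 − 13 + 7 − 2 = -1, which agrees with 1 − 2 + 0 − 0 = -1.

H_0 = Z,  H_1 = Z^2,  H_2 = 0,  H_3 = 0.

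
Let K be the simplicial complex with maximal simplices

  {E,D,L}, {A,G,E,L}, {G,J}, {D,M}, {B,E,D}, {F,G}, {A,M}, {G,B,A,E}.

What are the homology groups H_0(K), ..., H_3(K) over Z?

H_0 = Z,  H_1 = Z,  H_2 = 0,  H_3 = 0.

We work with the vertex ordering A < B < D < E < F < G < J < L < M. The simplices of K, each written with vertices in increasing order, are:

  0-simplices (9): A, B, D, E, F, G, J, L, M
  1-simplices (16): AB, AE, AG, AL, AM, BD, BE, BG, DE, DL, DM, EG, EL, FG, GJ, GL
  2-simplices (9): ABE, ABG, AEG, AEL, AGL, BDE, BEG, DEL, EGL
  3-simplices (2): ABEG, AEGL

so the chain groups are C_0 ≅ Z^9, C_1 ≅ Z^16, C_2 ≅ Z^9, C_3 ≅ Z^2.

The boundary map ∂_1: C_1 → C_0 maps an edge to its endpoints' difference, ∂[p,q] = q − p. For instance
  ∂BG = G − B.
The resulting 9×16 matrix has rank 8, and its Smith normal form has invariant factors (1,1,1,1,1,1,1,1).

∂_2: C_2 → C_1 acts by ∂[p,q,r] = [q,r] − [p,r] + [p,q]. For instance
  ∂BDE = DE − BE + BD,
  ∂AEL = EL − AL + AE.
As a 16×9 matrix over Z this has rank 7, with invariant factors (1,1,1,1,1,1,1).

The boundary map ∂_3: C_3 → C_2 sends each 3-simplex σ to the alternating sum Σ_i (−1)^i (σ with its i-th vertex removed). For instance
  ∂AEGL = EGL − AGL + AEL − AEG,
  ∂ABEG = BEG − AEG + ABG − ABE.
The 9×2 boundary matrix has rank 2 and Smith normal form diag(1,1).

Computing H_k = (kernel of ∂_k) / (image of ∂_{k+1}):

  H_0: rank C_0 − rank ∂_1 = 9 − 8 = 1, and the invariant factors of ∂_1 are all 1, so H_0 = Z.
  H_1: rank ker ∂_1 − rank ∂_2 = (16 − 8) − 7 = 1, and the invariant factors of ∂_2 are all 1, so H_1 = Z.
  H_2: rank ker ∂_2 − rank ∂_3 = (9 − 7) − 2 = 0, and the invariant factors of ∂_3 are all 1, so H_2 = 0.
  H_3: rank ker ∂_3 − rank ∂_4 = (2 − 2) − 0 = 0, and there is no ∂_4, so H_3 = 0.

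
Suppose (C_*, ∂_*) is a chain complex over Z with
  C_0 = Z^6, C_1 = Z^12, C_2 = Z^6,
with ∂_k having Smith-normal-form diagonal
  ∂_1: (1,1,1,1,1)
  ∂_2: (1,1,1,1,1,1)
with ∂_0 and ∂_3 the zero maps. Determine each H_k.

H_0: b_0 = 6 − 0 − 5 = 1; torsion from ∂_1 factors > 1: none. So H_0 = Z.
H_1: b_1 = 12 − 5 − 6 = 1; torsion from ∂_2 factors > 1: none. So H_1 = Z.
H_2: b_2 = 6 − 6 − 0 = 0; torsion from ∂_3 factors > 1: none. So H_2 = 0.

H_0 = Z,  H_1 = Z,  H_2 = 0.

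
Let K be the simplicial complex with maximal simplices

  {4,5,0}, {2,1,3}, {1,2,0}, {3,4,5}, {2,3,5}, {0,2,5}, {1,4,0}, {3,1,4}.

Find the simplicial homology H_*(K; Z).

Order the vertices as 0 < 1 < 2 < 3 < 4 < 5. Listing each simplex with vertices in this order, K has dimension 2 with simplices:

  0-simplices (6): [0], [1], [2], [3], [4], [5]
  1-simplices (12): [0,1], [0,2], [0,4], [0,5], [1,2], [1,3], [1,4], [2,3], [2,5], [3,4], [3,5], [4,5]
  2-simplices (8): [0,1,2], [0,1,4], [0,2,5], [0,4,5], [1,2,3], [1,3,4], [2,3,5], [3,4,5]

so the chain groups are C_0 ≅ Z^6, C_1 ≅ Z^12, C_2 ≅ Z^8.

The boundary map ∂_1: C_1 → C_0 is given by ∂[p,q] = [q] − [p].
This gives a 6×12 integer matrix of rank 5; reducing to Smith normal form yields diagonal entries (1,1,1,1,1).

∂_2: C_2 → C_1 maps a triangle to the signed sum of its edges. For instance
  ∂[0,4,5] = [4,5] − [0,5] + [0,4],
  ∂[1,3,4] = [3,4] − [1,4] + [1,3].
This gives a 12×8 integer matrix of rank 7; reducing to Smith normal form yields diagonal entries (1,1,1,1,1,1,1).

Now H_k = ker ∂_k / im ∂_{k+1}, so:

  H_0: rank C_0 − rank ∂_1 = 6 − 5 = 1, and the invariant factors of ∂_1 are all 1, so H_0 ≅ Z.
  H_1: rank ker ∂_1 − rank ∂_2 = (12 − 5) − 7 = 0, and the invariant factors of ∂_2 are all 1, so H_1 ≅ 0.
  H_2: rank ker ∂_2 − rank ∂_3 = (8 − 7) − 0 = 1, and there is no ∂_3, so H_2 ≅ Z.

(K is a triangulation of the 2-sphere S^2.)

H_0 ≅ Z,  H_1 = 0,  H_2 ≅ Z.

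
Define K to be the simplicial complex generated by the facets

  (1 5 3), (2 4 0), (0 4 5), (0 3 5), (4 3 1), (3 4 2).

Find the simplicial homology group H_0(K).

H_0 = Z.

Take the total order 0 < 1 < 2 < 3 < 4 < 5 on the vertex set. Then K (dimension 2) consists of the simplices:

  0-simplices (6): [0], [1], [2], [3], [4], [5]
  1-simplices (12): [0,2], [0,3], [0,4], [0,5], [1,3], [1,4], [1,5], [2,3], [2,4], [3,4], [3,5], [4,5]
  2-simplices (6): [0,2,4], [0,3,5], [0,4,5], [1,3,4], [1,3,5], [2,3,4]

so the chain groups are C_0 ≅ Z^6, C_1 ≅ Z^12, C_2 ≅ Z^6.

∂_1: C_1 → C_0 maps an edge to its endpoints' difference, ∂[p,q] = q − p. For instance
  ∂[4,5] = [5] − [4].
The resulting 6×12 matrix has rank 5, and its Smith normal form has invariant factors (1,1,1,1,1).

Boundary ∂_2: C_2 → C_1 acts by ∂[p,q,r] = [q,r] − [p,r] + [p,q]. For instance
  ∂[0,4,5] = [4,5] − [0,5] + [0,4],
  ∂[0,2,4] = [2,4] − [0,4] + [0,2].
The resulting 12×6 matrix has rank 6, and its Smith normal form has invariant factors (1,1,1,1,1,1).

From H_k ≅ ker(∂_k) / im(∂_{k+1}) we obtain:

  H_0: rank C_0 − rank ∂_1 = 6 − 5 = 1, and the invariant factors of ∂_1 are all 1, so H_0 ≅ Z.

(K is a triangulation of the cylinder S^1 x I.)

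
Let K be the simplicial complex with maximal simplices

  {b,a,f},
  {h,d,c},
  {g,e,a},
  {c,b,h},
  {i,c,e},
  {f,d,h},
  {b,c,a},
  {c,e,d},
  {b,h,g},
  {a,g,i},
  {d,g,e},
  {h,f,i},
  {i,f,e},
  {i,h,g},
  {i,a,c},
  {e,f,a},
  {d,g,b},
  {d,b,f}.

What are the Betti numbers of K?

b_0 = 1, b_1 = 1, b_2 = 0.

Fix the vertex order a < b < c < d < e < f < g < h < i and write every simplex with vertices in increasing order. Then dim K = 2 and the simplices of K are:

  0-simplices (9): a, b, c, d, e, f, g, h, i
  1-simplices (27): ab, ac, ae, af, ag, ai, bc, bd, bf, bg, bh, cd, ce, ch, ci, de, df, dg, dh, ef, eg, ei, fh, fi, gh, gi, hi
  2-simplices (18): abc, abf, aci, aef, aeg, agi, bch, bdf, bdg, bgh, cde, cdh, cei, deg, dfh, efi, fhi, ghi

Hence C_0 ≅ Z^9, C_1 ≅ Z^27, C_2 ≅ Z^18.

Boundary ∂_1: C_1 → C_0 is given by ∂[p,q] = [q] − [p].
The 9×27 boundary matrix has rank 8 and Smith normal form diag(1,1,1,1,1,1,1,1).

The boundary map ∂_2: C_2 → C_1 maps a triangle to the signed sum of its edges. For instance
  ∂deg = eg − dg + de,
  ∂ghi = hi − gi + gh.
As a 27×18 matrix over Z this has rank 18, with invariant factors (1,1,1,1,1,1,1,1,1,1,1,1,1,1,1,1,1,2).

Now H_k = ker ∂_k / im ∂_{k+1}, so:

  H_0: rank C_0 − rank ∂_1 = 9 − 8 = 1, and the invariant factors of ∂_1 are all 1, so H_0 ≅ Z.
  H_1: rank ker ∂_1 − rank ∂_2 = (27 − 8) − 18 = 1, and ∂_2 has invariant factor 2 > 1, so H_1 ≅ Z × Z/2.
  H_2: rank ker ∂_2 − rank ∂_3 = (18 − 18) − 0 = 0, and there is no ∂_3, so H_2 ≅ 0.

Hence the Betti numbers are b_0 = 1, b_1 = 1, b_2 = 0.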